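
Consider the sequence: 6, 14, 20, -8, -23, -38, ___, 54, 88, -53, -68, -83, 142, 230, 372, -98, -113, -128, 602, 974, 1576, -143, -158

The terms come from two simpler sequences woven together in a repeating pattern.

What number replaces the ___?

Reading positions in blocks of 6 reveals the pattern AAABBB — 2 tracks woven together.
Subsequence A: 6, 14, 20, ?, 54, 88, 142, 230, 372, 602, 974, 1576 — each term equals the sum of the previous two.
Subsequence B: -8, -23, -38, -53, -68, -83, -98, -113, -128, -143, -158 — subtracting 15 each time.
Filling subsequence A at index 4 by its rule yields 34.

34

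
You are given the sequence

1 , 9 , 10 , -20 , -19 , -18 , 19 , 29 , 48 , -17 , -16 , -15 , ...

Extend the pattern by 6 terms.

77, 125, 202, -14, -13, -12

The slot pattern repeats as AAABBB (period 6), so there are 2 interleaved tracks.
Stream A: 1, 9, 10, 19, 29, 48. A Fibonacci-like recurrence a_n = a_{n-1} + a_{n-2}.
Stream B: -20, -19, -18, -17, -16, -15. Arithmetic, step +1.
Position 13 falls in stream A as its term 7, giving 77.
Position 14 falls in stream A as its term 8, giving 125.
Term 15 comes from stream A (its 9th entry): 202.
Term 16 comes from stream B (its 7th entry): -14.
The 17th slot belongs to stream B; its 8th term is -13.
Position 18 falls in stream B as its term 9, giving -12.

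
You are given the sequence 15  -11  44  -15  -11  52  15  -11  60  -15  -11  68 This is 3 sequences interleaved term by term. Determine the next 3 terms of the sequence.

Taking every 3rd term gives 3 separate tracks.
Stream A: 15, -15, 15, -15. The oscillation 15·(−1)^(n+1).
Stream B: -11, -11, -11, -11. Always -11.
Stream C: 44, 52, 60, 68. Adding 8 each time.
Position 13 falls in stream A as its term 5, giving 15.
Position 14 → stream B, term 5 = -11.
Term 15 comes from stream C (its 5th entry): 76.

15, -11, 76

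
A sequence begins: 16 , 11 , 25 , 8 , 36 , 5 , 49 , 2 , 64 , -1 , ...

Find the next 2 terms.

Odd-indexed and even-indexed terms follow separate rules.
Track A is 16, 25, 36, 49, 64, which is consecutive squares n² from n = 4.
Track B is 11, 8, 5, 2, -1, which is subtracting 3 each time.
Position 11 → track A, term 6 = 81.
Position 12 falls in track B as its term 6, giving -4.

81, -4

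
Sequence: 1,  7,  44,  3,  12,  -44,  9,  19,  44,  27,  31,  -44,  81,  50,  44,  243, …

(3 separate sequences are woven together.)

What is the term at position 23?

212

Taking every 3rd term gives 3 separate tracks.
Track A = 1, 3, 9, 27, 81, 243: geometric with ratio 3.
Track B = 7, 12, 19, 31, 50: a Fibonacci-like recurrence a_n = a_{n-1} + a_{n-2}.
Track C = 44, -44, 44, -44, 44: alternating ±44.
Term 23 comes from track B (its 8th entry): 212.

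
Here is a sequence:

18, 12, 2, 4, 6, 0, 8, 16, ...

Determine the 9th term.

The slot pattern repeats as AABB (period 4), so there are 2 interleaved tracks.
Track A = 18, 12, 6, 0: subtracting 6 each time.
Track B = 2, 4, 8, 16: powers 2^1, 2^2, 2^3, ….
Position 9 → track A, term 5 = -6.

-6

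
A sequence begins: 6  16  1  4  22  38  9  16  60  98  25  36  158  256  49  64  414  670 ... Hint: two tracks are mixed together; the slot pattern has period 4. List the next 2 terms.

81, 100

The slot pattern repeats as AABB (period 4), so there are 2 interleaved tracks.
Track A: 6, 16, 22, 38, 60, 98, 158, 256, 414, 670 — a Fibonacci-like recurrence a_n = a_{n-1} + a_{n-2}.
Track B: 1, 4, 9, 16, 25, 36, 49, 64 — the squares 1², 2², 3², ….
Term 19 comes from track B (its 9th entry): 81.
Position 20 falls in track B as its term 10, giving 100.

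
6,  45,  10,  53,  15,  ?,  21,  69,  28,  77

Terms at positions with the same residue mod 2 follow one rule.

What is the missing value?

The terms cycle through 2 interleaved subsequences.
Track A = 6, 10, 15, 21, 28: the triangular numbers T_3, T_4, ….
Track B = 45, 53, ?, 69, 77: linear: a_n = 37 + 8·n.
Filling track B at index 3 by its rule yields 61.

61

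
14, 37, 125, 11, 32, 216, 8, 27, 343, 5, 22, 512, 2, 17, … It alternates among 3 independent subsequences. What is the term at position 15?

Split by position mod 3 into 3 tracks.
Subsequence A: 14, 11, 8, 5, 2. Arithmetic with common difference −3.
Subsequence B: 37, 32, 27, 22, 17. Linear: a_n = 42 − 5·n.
Subsequence C: 125, 216, 343, 512. The cubes 5³, 6³, 7³, ….
Term 15 comes from subsequence C (its 5th entry): 729.

729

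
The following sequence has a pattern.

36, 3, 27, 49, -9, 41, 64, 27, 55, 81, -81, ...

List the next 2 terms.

The terms cycle through 3 interleaved subsequences.
Track A: 36, 49, 64, 81 — consecutive squares n² from n = 6.
Track B: 3, -9, 27, -81 — a geometric progression (common ratio -3).
Track C: 27, 41, 55 — arithmetic, step +14.
Position 12 falls in track C as its term 4, giving 69.
Position 13 → track A, term 5 = 100.

69, 100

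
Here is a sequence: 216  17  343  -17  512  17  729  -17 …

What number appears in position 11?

1331

Split by position mod 2 into 2 tracks.
Track A: 216, 343, 512, 729 (consecutive cubes n³ from n = 6).
Track B: 17, -17, 17, -17 (alternating ±17).
Position 11 falls in track A as its term 6, giving 1331.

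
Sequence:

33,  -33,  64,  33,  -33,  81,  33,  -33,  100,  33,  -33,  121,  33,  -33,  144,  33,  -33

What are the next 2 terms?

The slot pattern repeats as AAB (period 3), so there are 2 interleaved tracks.
Track A = 33, -33, 33, -33, 33, -33, 33, -33, 33, -33, 33, -33: the oscillation 33·(−1)^(n+1).
Track B = 64, 81, 100, 121, 144: the squares 8², 9², 10², ….
Term 18 comes from track B (its 6th entry): 169.
Position 19 → track A, term 13 = 33.

169, 33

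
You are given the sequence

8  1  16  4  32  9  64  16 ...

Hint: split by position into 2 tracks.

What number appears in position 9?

128

The terms cycle through 2 interleaved subsequences.
Track A = 8, 16, 32, 64: successive powers of 2.
Track B = 1, 4, 9, 16: consecutive squares n² from n = 1.
Position 9 falls in track A as its term 5, giving 128.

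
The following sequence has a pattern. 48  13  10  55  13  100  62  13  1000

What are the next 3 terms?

Read the sequence 3 terms at a time; column i is its own pattern.
Subsequence A: 48, 55, 62. Linear: a_n = 41 + 7·n.
Subsequence B: 13, 13, 13. Constant 13.
Subsequence C: 10, 100, 1000. Powers of 10.
Position 10 falls in subsequence A as its term 4, giving 69.
The 11th slot belongs to subsequence B; its 4th term is 13.
Term 12 comes from subsequence C (its 4th entry): 10000.

69, 13, 10000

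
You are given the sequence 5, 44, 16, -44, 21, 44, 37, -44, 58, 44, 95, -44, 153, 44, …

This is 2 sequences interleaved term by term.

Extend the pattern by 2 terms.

248, -44

Taking every 2nd term gives 2 separate tracks.
Subsequence A: 5, 16, 21, 37, 58, 95, 153 (Fibonacci-style (each term is the sum of the two before it)).
Subsequence B: 44, -44, 44, -44, 44, -44, 44 (oscillating between 44 and -44).
Term 15 comes from subsequence A (its 8th entry): 248.
Position 16 → subsequence B, term 8 = -44.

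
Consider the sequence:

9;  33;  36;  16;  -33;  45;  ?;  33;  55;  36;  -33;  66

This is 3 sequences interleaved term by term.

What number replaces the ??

25

Split by position mod 3 into 3 tracks.
Stream A = 9, 16, ?, 36: the squares 3², 4², 5², ….
Stream B = 33, -33, 33, -33: the oscillation 33·(−1)^(n+1).
Stream C = 36, 45, 55, 66: triangular numbers starting at T_8.
Stream A's pattern makes the blank 25.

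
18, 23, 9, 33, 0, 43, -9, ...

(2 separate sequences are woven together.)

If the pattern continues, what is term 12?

Odd-indexed and even-indexed terms follow separate rules.
Track A is 18, 9, 0, -9, which is arithmetic, step −9.
Track B is 23, 33, 43, which is arithmetic with common difference +10.
Term 12 comes from track B (its 6th entry): 73.

73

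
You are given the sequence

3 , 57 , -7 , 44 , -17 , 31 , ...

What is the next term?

-27

Odd-indexed and even-indexed terms follow separate rules.
Track A: 3, -7, -17. Arithmetic with common difference −10.
Track B: 57, 44, 31. Linear: a_n = 70 − 13·n.
Term 7 comes from track A (its 4th entry): -27.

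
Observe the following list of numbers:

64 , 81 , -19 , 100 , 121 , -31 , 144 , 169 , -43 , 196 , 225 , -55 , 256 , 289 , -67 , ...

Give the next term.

Positions follow the repeating pattern AAB; grouping by letter gives 2 tracks.
Stream A: 64, 81, 100, 121, 144, 169, 196, 225, 256, 289 — perfect squares starting at 8².
Stream B: -19, -31, -43, -55, -67 — linear: a_n = -7 − 12·n.
Position 16 falls in stream A as its term 11, giving 324.

324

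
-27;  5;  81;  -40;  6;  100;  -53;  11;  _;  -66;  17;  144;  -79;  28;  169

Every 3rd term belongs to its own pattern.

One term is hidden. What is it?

121

Split by position mod 3: positions 1, 4, 7, … form one track, and each other residue class forms its own.
Subsequence A: -27, -40, -53, -66, -79. Arithmetic, step −13.
Subsequence B: 5, 6, 11, 17, 28. Fibonacci-style (each term is the sum of the two before it).
Subsequence C: 81, 100, ?, 144, 169. The squares 9², 10², 11², ….
Subsequence C's pattern makes the blank 121.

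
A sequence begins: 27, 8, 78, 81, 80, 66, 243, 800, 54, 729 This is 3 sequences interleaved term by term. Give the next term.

8000

Taking every 3rd term gives 3 separate tracks.
Track A: 27, 81, 243, 729. Powers 3^3, 3^4, 3^5, ….
Track B: 8, 80, 800. Geometric, ×10 each step.
Track C: 78, 66, 54. Arithmetic, step −12.
Position 11 falls in track B as its term 4, giving 8000.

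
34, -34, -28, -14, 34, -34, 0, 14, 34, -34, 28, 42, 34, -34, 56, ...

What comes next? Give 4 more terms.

70, 34, -34, 84

The slot pattern repeats as AABB (period 4), so there are 2 interleaved tracks.
Track A: 34, -34, 34, -34, 34, -34, 34, -34 — the oscillation 34·(−1)^(n+1).
Track B: -28, -14, 0, 14, 28, 42, 56 — adding 14 each time.
The 16th slot belongs to track B; its 8th term is 70.
Position 17 falls in track A as its term 9, giving 34.
Position 18 → track A, term 10 = -34.
Position 19 falls in track B as its term 9, giving 84.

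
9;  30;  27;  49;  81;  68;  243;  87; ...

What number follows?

729

Split by position mod 2 into 2 tracks.
Track A is 9, 27, 81, 243, which is geometric with ratio 3.
Track B is 30, 49, 68, 87, which is arithmetic with common difference +19.
Term 9 comes from track A (its 5th entry): 729.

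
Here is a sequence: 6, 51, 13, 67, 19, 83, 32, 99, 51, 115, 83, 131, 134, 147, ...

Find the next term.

The terms cycle through 2 interleaved subsequences.
Track A = 6, 13, 19, 32, 51, 83, 134: a Fibonacci-like recurrence a_n = a_{n-1} + a_{n-2}.
Track B = 51, 67, 83, 99, 115, 131, 147: arithmetic with common difference +16.
Term 15 comes from track A (its 8th entry): 217.

217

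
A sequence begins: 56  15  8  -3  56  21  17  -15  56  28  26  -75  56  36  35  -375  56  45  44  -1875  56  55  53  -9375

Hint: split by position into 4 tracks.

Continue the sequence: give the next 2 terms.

56, 66

The terms cycle through 4 interleaved subsequences.
Track A: 56, 56, 56, 56, 56, 56. The constant sequence 56.
Track B: 15, 21, 28, 36, 45, 55. Triangular numbers starting at T_5.
Track C: 8, 17, 26, 35, 44, 53. Linear: a_n = -1 + 9·n.
Track D: -3, -15, -75, -375, -1875, -9375. Multiplying by 5 each time.
Position 25 falls in track A as its term 7, giving 56.
Position 26 → track B, term 7 = 66.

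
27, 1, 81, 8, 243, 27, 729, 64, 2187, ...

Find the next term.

Split by position mod 2 into 2 tracks.
Stream A: 27, 81, 243, 729, 2187 (powers of 3).
Stream B: 1, 8, 27, 64 (consecutive cubes n³ from n = 1).
Position 10 falls in stream B as its term 5, giving 125.

125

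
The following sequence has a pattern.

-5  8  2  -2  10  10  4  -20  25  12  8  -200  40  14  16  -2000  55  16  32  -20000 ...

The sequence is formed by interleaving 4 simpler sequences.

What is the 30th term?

22

Read the sequence 4 terms at a time; column i is its own pattern.
Track A: -5, 10, 25, 40, 55. Arithmetic, step +15.
Track B: 8, 10, 12, 14, 16. Adding 2 each time.
Track C: 2, 4, 8, 16, 32. Powers 2^1, 2^2, 2^3, ….
Track D: -2, -20, -200, -2000, -20000. Geometric with ratio 10.
Term 30 comes from track B (its 8th entry): 22.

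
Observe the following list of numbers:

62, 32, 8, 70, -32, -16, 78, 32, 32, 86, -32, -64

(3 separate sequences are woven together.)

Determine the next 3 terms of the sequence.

Taking every 3rd term gives 3 separate tracks.
Track A is 62, 70, 78, 86, which is linear: a_n = 54 + 8·n.
Track B is 32, -32, 32, -32, which is oscillating between 32 and -32.
Track C is 8, -16, 32, -64, which is geometric, ×-2 each step.
The 13th slot belongs to track A; its 5th term is 94.
Position 14 → track B, term 5 = 32.
Position 15 falls in track C as its term 5, giving 128.

94, 32, 128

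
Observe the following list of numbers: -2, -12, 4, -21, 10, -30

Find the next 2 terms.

Odd-indexed and even-indexed terms follow separate rules.
Track A: -2, 4, 10 — adding 6 each time.
Track B: -12, -21, -30 — arithmetic, step −9.
Term 7 comes from track A (its 4th entry): 16.
Term 8 comes from track B (its 4th entry): -39.

16, -39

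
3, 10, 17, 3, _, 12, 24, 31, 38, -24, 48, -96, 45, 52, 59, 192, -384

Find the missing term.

The slot pattern repeats as AAABBB (period 6), so there are 2 interleaved tracks.
Track A = 3, 10, 17, 24, 31, 38, 45, 52, 59: adding 7 each time.
Track B = 3, ?, 12, -24, 48, -96, 192, -384: geometric, ×-2 each step.
Filling track B at index 2 by its rule yields -6.

-6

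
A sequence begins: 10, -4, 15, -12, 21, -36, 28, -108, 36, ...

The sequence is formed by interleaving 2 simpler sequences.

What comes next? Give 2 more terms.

-324, 45

The terms cycle through 2 interleaved subsequences.
Track A: 10, 15, 21, 28, 36 (triangular numbers n(n+1)/2 for n = 4, 5, …).
Track B: -4, -12, -36, -108 (geometric with ratio 3).
Position 10 → track B, term 5 = -324.
Position 11 → track A, term 6 = 45.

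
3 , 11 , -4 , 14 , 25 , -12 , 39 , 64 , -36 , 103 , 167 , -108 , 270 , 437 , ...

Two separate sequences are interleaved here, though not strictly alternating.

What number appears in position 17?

The slot pattern repeats as AAB (period 3), so there are 2 interleaved tracks.
Stream A is 3, 11, 14, 25, 39, 64, 103, 167, 270, 437, which is each term equals the sum of the previous two.
Stream B is -4, -12, -36, -108, which is geometric, ×3 each step.
Term 17 comes from stream A (its 12th entry): 1144.

1144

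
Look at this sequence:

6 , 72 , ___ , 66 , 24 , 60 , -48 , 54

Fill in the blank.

Positions 1, 3, 5, … form one subsequence and positions 2, 4, 6, … form another.
Track A is 6, ?, 24, -48, which is a geometric progression (common ratio -2).
Track B is 72, 66, 60, 54, which is linear: a_n = 78 − 6·n.
Track A's pattern makes the blank -12.

-12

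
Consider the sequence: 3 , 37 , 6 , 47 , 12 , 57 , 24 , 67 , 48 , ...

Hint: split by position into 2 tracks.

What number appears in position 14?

97

Odd-indexed and even-indexed terms follow separate rules.
Track A: 3, 6, 12, 24, 48 (multiplying by 2 each time).
Track B: 37, 47, 57, 67 (arithmetic, step +10).
Term 14 comes from track B (its 7th entry): 97.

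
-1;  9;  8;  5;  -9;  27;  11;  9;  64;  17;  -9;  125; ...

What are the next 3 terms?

23, 9, 216

Split by position mod 3: positions 1, 4, 7, … form one track, and each other residue class forms its own.
Stream A = -1, 5, 11, 17: arithmetic, step +6.
Stream B = 9, -9, 9, -9: alternating ±9.
Stream C = 8, 27, 64, 125: perfect cubes starting at 2³.
The 13th slot belongs to stream A; its 5th term is 23.
Term 14 comes from stream B (its 5th entry): 9.
Position 15 falls in stream C as its term 5, giving 216.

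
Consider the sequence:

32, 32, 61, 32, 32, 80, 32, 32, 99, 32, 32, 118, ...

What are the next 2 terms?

32, 32

Reading positions in blocks of 3 reveals the pattern AAB — 2 tracks woven together.
Track A: 32, 32, 32, 32, 32, 32, 32, 32 — always 32.
Track B: 61, 80, 99, 118 — arithmetic, step +19.
Position 13 → track A, term 9 = 32.
Position 14 falls in track A as its term 10, giving 32.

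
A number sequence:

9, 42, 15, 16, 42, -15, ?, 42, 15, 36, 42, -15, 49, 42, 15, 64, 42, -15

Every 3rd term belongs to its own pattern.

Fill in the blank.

Split by position mod 3: positions 1, 4, 7, … form one track, and each other residue class forms its own.
Track A: 9, 16, ?, 36, 49, 64. Consecutive squares n² from n = 3.
Track B: 42, 42, 42, 42, 42, 42. Always 42.
Track C: 15, -15, 15, -15, 15, -15. Alternating ±15.
The gap is track A's term 3; the rule gives 25.

25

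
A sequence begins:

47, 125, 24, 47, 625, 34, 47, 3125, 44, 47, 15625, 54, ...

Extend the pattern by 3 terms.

The terms cycle through 3 interleaved subsequences.
Track A is 47, 47, 47, 47, which is constant 47.
Track B is 125, 625, 3125, 15625, which is powers 5^3, 5^4, 5^5, ….
Track C is 24, 34, 44, 54, which is arithmetic with common difference +10.
The 13th slot belongs to track A; its 5th term is 47.
Position 14 falls in track B as its term 5, giving 78125.
Position 15 falls in track C as its term 5, giving 64.

47, 78125, 64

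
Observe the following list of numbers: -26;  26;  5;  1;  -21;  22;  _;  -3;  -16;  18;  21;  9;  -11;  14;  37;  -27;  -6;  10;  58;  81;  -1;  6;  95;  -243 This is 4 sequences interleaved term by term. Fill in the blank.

16

Split by position mod 4: positions 1, 5, 9, … form one track, and each other residue class forms its own.
Track A: -26, -21, -16, -11, -6, -1 (linear: a_n = -31 + 5·n).
Track B: 26, 22, 18, 14, 10, 6 (arithmetic, step −4).
Track C: 5, ?, 21, 37, 58, 95 (each term equals the sum of the previous two).
Track D: 1, -3, 9, -27, 81, -243 (geometric with ratio -3).
Filling track C at index 2 by its rule yields 16.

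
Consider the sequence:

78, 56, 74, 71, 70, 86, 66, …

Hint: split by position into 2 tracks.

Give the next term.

101

Split by position mod 2 into 2 tracks.
Subsequence A: 78, 74, 70, 66 (arithmetic, step −4).
Subsequence B: 56, 71, 86 (linear: a_n = 41 + 15·n).
The 8th slot belongs to subsequence B; its 4th term is 101.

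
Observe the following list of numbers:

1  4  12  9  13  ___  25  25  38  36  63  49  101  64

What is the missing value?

Split by position mod 2 into 2 tracks.
Stream A: 1, 12, 13, 25, 38, 63, 101. Fibonacci-style (each term is the sum of the two before it).
Stream B: 4, 9, ?, 25, 36, 49, 64. The squares 2², 3², 4², ….
Stream B's pattern makes the blank 16.

16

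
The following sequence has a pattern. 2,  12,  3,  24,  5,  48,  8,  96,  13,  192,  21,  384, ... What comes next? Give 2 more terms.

34, 768

The terms cycle through 2 interleaved subsequences.
Subsequence A: 2, 3, 5, 8, 13, 21. Fibonacci-style (each term is the sum of the two before it).
Subsequence B: 12, 24, 48, 96, 192, 384. A geometric progression (common ratio 2).
Position 13 falls in subsequence A as its term 7, giving 34.
The 14th slot belongs to subsequence B; its 7th term is 768.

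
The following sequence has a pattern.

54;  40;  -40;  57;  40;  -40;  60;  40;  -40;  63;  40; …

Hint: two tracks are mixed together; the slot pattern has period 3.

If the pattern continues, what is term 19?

72

Reading positions in blocks of 3 reveals the pattern ABB — 2 tracks woven together.
Track A is 54, 57, 60, 63, which is adding 3 each time.
Track B is 40, -40, 40, -40, 40, -40, 40, which is the oscillation 40·(−1)^(n+1).
The 19th slot belongs to track A; its 7th term is 72.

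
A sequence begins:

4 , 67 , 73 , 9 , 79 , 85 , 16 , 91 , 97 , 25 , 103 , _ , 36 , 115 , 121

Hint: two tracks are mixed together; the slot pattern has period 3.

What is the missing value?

109

The slot pattern repeats as ABB (period 3), so there are 2 interleaved tracks.
Subsequence A = 4, 9, 16, 25, 36: perfect squares starting at 2².
Subsequence B = 67, 73, 79, 85, 91, 97, 103, ?, 115, 121: adding 6 each time.
So the missing entry in subsequence B is 109.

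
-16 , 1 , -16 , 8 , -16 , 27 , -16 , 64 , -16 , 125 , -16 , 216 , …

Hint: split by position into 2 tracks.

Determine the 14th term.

343

Positions 1, 3, 5, … form one subsequence and positions 2, 4, 6, … form another.
Subsequence A: -16, -16, -16, -16, -16, -16 (constant -16).
Subsequence B: 1, 8, 27, 64, 125, 216 (the cubes 1³, 2³, 3³, …).
The 14th slot belongs to subsequence B; its 7th term is 343.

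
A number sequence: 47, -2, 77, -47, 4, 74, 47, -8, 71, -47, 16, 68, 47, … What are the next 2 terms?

-32, 65

The terms cycle through 3 interleaved subsequences.
Track A = 47, -47, 47, -47, 47: oscillating between 47 and -47.
Track B = -2, 4, -8, 16: a geometric progression (common ratio -2).
Track C = 77, 74, 71, 68: arithmetic, step −3.
Term 14 comes from track B (its 5th entry): -32.
Position 15 falls in track C as its term 5, giving 65.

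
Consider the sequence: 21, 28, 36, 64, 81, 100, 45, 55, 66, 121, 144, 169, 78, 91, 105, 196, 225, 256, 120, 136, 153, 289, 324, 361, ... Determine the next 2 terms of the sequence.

Positions follow the repeating pattern AAABBB; grouping by letter gives 2 tracks.
Track A: 21, 28, 36, 45, 55, 66, 78, 91, 105, 120, 136, 153. Triangular numbers n(n+1)/2 for n = 6, 7, ….
Track B: 64, 81, 100, 121, 144, 169, 196, 225, 256, 289, 324, 361. Consecutive squares n² from n = 8.
The 25th slot belongs to track A; its 13th term is 171.
The 26th slot belongs to track A; its 14th term is 190.

171, 190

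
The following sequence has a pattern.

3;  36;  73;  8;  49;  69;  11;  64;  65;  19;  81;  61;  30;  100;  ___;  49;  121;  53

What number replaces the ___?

57

The terms cycle through 3 interleaved subsequences.
Track A is 3, 8, 11, 19, 30, 49, which is each term equals the sum of the previous two.
Track B is 36, 49, 64, 81, 100, 121, which is consecutive squares n² from n = 6.
Track C is 73, 69, 65, 61, ?, 53, which is linear: a_n = 77 − 4·n.
The gap is track C's term 5; the rule gives 57.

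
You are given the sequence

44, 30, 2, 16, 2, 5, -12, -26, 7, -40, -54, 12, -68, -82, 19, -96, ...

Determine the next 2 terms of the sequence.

-110, 31

Reading positions in blocks of 3 reveals the pattern AAB — 2 tracks woven together.
Track A: 44, 30, 16, 2, -12, -26, -40, -54, -68, -82, -96 (linear: a_n = 58 − 14·n).
Track B: 2, 5, 7, 12, 19 (a Fibonacci-like recurrence a_n = a_{n-1} + a_{n-2}).
The 17th slot belongs to track A; its 12th term is -110.
The 18th slot belongs to track B; its 6th term is 31.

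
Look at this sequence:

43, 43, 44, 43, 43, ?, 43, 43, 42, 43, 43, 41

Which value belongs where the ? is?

Positions follow the repeating pattern AAB; grouping by letter gives 2 tracks.
Track A = 43, 43, 43, 43, 43, 43, 43, 43: constant 43.
Track B = 44, ?, 42, 41: linear: a_n = 45 − n.
Track B's pattern makes the blank 43.

43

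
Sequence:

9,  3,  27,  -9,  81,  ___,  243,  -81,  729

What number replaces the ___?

The terms cycle through 2 interleaved subsequences.
Subsequence A: 9, 27, 81, 243, 729 (powers of 3).
Subsequence B: 3, -9, ?, -81 (geometric, ×-3 each step).
The gap is subsequence B's term 3; the rule gives 27.

27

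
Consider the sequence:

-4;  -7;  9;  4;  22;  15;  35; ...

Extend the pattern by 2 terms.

26, 48

Split by position mod 2 into 2 tracks.
Stream A: -4, 9, 22, 35 — arithmetic, step +13.
Stream B: -7, 4, 15 — linear: a_n = -18 + 11·n.
Position 8 falls in stream B as its term 4, giving 26.
Term 9 comes from stream A (its 5th entry): 48.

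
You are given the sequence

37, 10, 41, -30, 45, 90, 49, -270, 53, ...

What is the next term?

810

Taking every 2nd term gives 2 separate tracks.
Track A: 37, 41, 45, 49, 53 (adding 4 each time).
Track B: 10, -30, 90, -270 (multiplying by -3 each time).
Position 10 → track B, term 5 = 810.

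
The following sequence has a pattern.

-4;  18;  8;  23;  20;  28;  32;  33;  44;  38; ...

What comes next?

56

Split by position mod 2 into 2 tracks.
Track A = -4, 8, 20, 32, 44: arithmetic with common difference +12.
Track B = 18, 23, 28, 33, 38: adding 5 each time.
Position 11 falls in track A as its term 6, giving 56.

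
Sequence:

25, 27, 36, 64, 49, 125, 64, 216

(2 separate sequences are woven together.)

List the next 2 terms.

The terms cycle through 2 interleaved subsequences.
Subsequence A: 25, 36, 49, 64. The squares 5², 6², 7², ….
Subsequence B: 27, 64, 125, 216. Consecutive cubes n³ from n = 3.
Position 9 → subsequence A, term 5 = 81.
The 10th slot belongs to subsequence B; its 5th term is 343.

81, 343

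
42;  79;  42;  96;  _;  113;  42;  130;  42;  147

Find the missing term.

Odd-indexed and even-indexed terms follow separate rules.
Stream A = 42, 42, ?, 42, 42: constant 42.
Stream B = 79, 96, 113, 130, 147: arithmetic, step +17.
Filling stream A at index 3 by its rule yields 42.

42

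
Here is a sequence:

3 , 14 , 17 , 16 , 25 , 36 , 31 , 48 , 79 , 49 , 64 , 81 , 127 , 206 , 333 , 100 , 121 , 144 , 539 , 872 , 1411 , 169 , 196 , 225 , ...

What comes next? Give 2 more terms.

2283, 3694

Positions follow the repeating pattern AAABBB; grouping by letter gives 2 tracks.
Track A: 3, 14, 17, 31, 48, 79, 127, 206, 333, 539, 872, 1411 — Fibonacci-style (each term is the sum of the two before it).
Track B: 16, 25, 36, 49, 64, 81, 100, 121, 144, 169, 196, 225 — consecutive squares n² from n = 4.
Position 25 falls in track A as its term 13, giving 2283.
The 26th slot belongs to track A; its 14th term is 3694.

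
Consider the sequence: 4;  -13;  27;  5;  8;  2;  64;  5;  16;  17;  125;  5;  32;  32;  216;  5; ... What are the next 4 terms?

Split by position mod 4 into 4 tracks.
Subsequence A: 4, 8, 16, 32. Powers of 2.
Subsequence B: -13, 2, 17, 32. Linear: a_n = -28 + 15·n.
Subsequence C: 27, 64, 125, 216. The cubes 3³, 4³, 5³, ….
Subsequence D: 5, 5, 5, 5. Always 5.
Term 17 comes from subsequence A (its 5th entry): 64.
Position 18 falls in subsequence B as its term 5, giving 47.
Term 19 comes from subsequence C (its 5th entry): 343.
Position 20 falls in subsequence D as its term 5, giving 5.

64, 47, 343, 5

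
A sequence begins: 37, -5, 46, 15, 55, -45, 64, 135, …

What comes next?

73

Taking every 2nd term gives 2 separate tracks.
Stream A: 37, 46, 55, 64 (arithmetic with common difference +9).
Stream B: -5, 15, -45, 135 (geometric, ×-3 each step).
Position 9 falls in stream A as its term 5, giving 73.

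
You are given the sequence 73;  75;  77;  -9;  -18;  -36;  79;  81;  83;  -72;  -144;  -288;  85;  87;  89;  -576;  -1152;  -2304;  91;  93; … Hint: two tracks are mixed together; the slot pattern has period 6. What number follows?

The slot pattern repeats as AAABBB (period 6), so there are 2 interleaved tracks.
Track A: 73, 75, 77, 79, 81, 83, 85, 87, 89, 91, 93 (arithmetic with common difference +2).
Track B: -9, -18, -36, -72, -144, -288, -576, -1152, -2304 (multiplying by 2 each time).
The 21st slot belongs to track A; its 12th term is 95.

95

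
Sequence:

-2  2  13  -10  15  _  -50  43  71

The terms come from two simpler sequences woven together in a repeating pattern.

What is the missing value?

28

Reading positions in blocks of 3 reveals the pattern ABB — 2 tracks woven together.
Stream A: -2, -10, -50 (a geometric progression (common ratio 5)).
Stream B: 2, 13, 15, ?, 43, 71 (each term equals the sum of the previous two).
So the missing entry in stream B is 28.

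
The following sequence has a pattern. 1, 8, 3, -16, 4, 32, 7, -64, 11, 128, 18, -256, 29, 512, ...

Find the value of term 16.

-1024

Split by position mod 2 into 2 tracks.
Track A: 1, 3, 4, 7, 11, 18, 29 — a Fibonacci-like recurrence a_n = a_{n-1} + a_{n-2}.
Track B: 8, -16, 32, -64, 128, -256, 512 — geometric, ×-2 each step.
Term 16 comes from track B (its 8th entry): -1024.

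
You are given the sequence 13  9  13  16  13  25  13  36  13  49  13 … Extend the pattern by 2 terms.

Split by position mod 2 into 2 tracks.
Track A: 13, 13, 13, 13, 13, 13 (the constant sequence 13).
Track B: 9, 16, 25, 36, 49 (the squares 3², 4², 5², …).
The 12th slot belongs to track B; its 6th term is 64.
The 13th slot belongs to track A; its 7th term is 13.

64, 13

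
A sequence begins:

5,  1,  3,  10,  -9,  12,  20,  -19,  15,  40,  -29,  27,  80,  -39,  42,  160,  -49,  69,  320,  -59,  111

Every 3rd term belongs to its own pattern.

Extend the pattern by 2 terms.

640, -69

Taking every 3rd term gives 3 separate tracks.
Track A: 5, 10, 20, 40, 80, 160, 320 — a geometric progression (common ratio 2).
Track B: 1, -9, -19, -29, -39, -49, -59 — subtracting 10 each time.
Track C: 3, 12, 15, 27, 42, 69, 111 — each term equals the sum of the previous two.
Position 22 → track A, term 8 = 640.
Position 23 → track B, term 8 = -69.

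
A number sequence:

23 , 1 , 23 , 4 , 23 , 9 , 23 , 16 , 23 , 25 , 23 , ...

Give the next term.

The terms cycle through 2 interleaved subsequences.
Track A is 23, 23, 23, 23, 23, 23, which is the constant sequence 23.
Track B is 1, 4, 9, 16, 25, which is consecutive squares n² from n = 1.
The 12th slot belongs to track B; its 6th term is 36.

36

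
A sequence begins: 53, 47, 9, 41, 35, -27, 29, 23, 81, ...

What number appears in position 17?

-13

The slot pattern repeats as AAB (period 3), so there are 2 interleaved tracks.
Subsequence A: 53, 47, 41, 35, 29, 23 — subtracting 6 each time.
Subsequence B: 9, -27, 81 — geometric with ratio -3.
Position 17 falls in subsequence A as its term 12, giving -13.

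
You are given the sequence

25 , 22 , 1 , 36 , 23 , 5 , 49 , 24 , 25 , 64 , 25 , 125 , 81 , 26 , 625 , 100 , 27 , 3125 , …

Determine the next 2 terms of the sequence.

Split by position mod 3 into 3 tracks.
Stream A is 25, 36, 49, 64, 81, 100, which is the squares 5², 6², 7², ….
Stream B is 22, 23, 24, 25, 26, 27, which is adding 1 each time.
Stream C is 1, 5, 25, 125, 625, 3125, which is powers 5^0, 5^1, 5^2, ….
Position 19 falls in stream A as its term 7, giving 121.
Term 20 comes from stream B (its 7th entry): 28.

121, 28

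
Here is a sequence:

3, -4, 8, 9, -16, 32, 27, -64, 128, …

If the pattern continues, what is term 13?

The slot pattern repeats as ABB (period 3), so there are 2 interleaved tracks.
Stream A = 3, 9, 27: powers 3^1, 3^2, 3^3, ….
Stream B = -4, 8, -16, 32, -64, 128: geometric, ×-2 each step.
Term 13 comes from stream A (its 5th entry): 243.

243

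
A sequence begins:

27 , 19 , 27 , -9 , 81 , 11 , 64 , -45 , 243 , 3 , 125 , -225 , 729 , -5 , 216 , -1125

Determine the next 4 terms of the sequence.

Read the sequence 4 terms at a time; column i is its own pattern.
Stream A is 27, 81, 243, 729, which is powers of 3.
Stream B is 19, 11, 3, -5, which is subtracting 8 each time.
Stream C is 27, 64, 125, 216, which is consecutive cubes n³ from n = 3.
Stream D is -9, -45, -225, -1125, which is multiplying by 5 each time.
Term 17 comes from stream A (its 5th entry): 2187.
Term 18 comes from stream B (its 5th entry): -13.
Position 19 falls in stream C as its term 5, giving 343.
Term 20 comes from stream D (its 5th entry): -5625.

2187, -13, 343, -5625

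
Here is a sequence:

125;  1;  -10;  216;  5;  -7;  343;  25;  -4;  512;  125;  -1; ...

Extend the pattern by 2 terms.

Taking every 3rd term gives 3 separate tracks.
Track A = 125, 216, 343, 512: the cubes 5³, 6³, 7³, ….
Track B = 1, 5, 25, 125: successive powers of 5.
Track C = -10, -7, -4, -1: adding 3 each time.
The 13th slot belongs to track A; its 5th term is 729.
Position 14 → track B, term 5 = 625.

729, 625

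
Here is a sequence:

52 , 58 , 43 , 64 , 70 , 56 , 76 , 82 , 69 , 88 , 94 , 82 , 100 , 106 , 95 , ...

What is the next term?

The slot pattern repeats as AAB (period 3), so there are 2 interleaved tracks.
Stream A = 52, 58, 64, 70, 76, 82, 88, 94, 100, 106: arithmetic with common difference +6.
Stream B = 43, 56, 69, 82, 95: adding 13 each time.
Position 16 falls in stream A as its term 11, giving 112.

112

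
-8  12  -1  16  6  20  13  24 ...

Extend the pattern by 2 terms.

Odd-indexed and even-indexed terms follow separate rules.
Subsequence A: -8, -1, 6, 13 — arithmetic with common difference +7.
Subsequence B: 12, 16, 20, 24 — adding 4 each time.
Term 9 comes from subsequence A (its 5th entry): 20.
Position 10 falls in subsequence B as its term 5, giving 28.

20, 28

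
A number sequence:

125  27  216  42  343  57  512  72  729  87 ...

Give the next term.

The terms cycle through 2 interleaved subsequences.
Track A = 125, 216, 343, 512, 729: perfect cubes starting at 5³.
Track B = 27, 42, 57, 72, 87: linear: a_n = 12 + 15·n.
The 11th slot belongs to track A; its 6th term is 1000.

1000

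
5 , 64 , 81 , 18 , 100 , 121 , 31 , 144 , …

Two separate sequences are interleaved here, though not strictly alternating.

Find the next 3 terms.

169, 44, 196

Reading positions in blocks of 3 reveals the pattern ABB — 2 tracks woven together.
Subsequence A is 5, 18, 31, which is linear: a_n = -8 + 13·n.
Subsequence B is 64, 81, 100, 121, 144, which is the squares 8², 9², 10², ….
The 9th slot belongs to subsequence B; its 6th term is 169.
Position 10 → subsequence A, term 4 = 44.
Term 11 comes from subsequence B (its 7th entry): 196.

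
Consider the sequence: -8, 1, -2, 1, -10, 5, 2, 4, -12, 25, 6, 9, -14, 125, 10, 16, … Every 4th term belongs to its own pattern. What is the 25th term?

Taking every 4th term gives 4 separate tracks.
Stream A: -8, -10, -12, -14. Arithmetic, step −2.
Stream B: 1, 5, 25, 125. Successive powers of 5.
Stream C: -2, 2, 6, 10. Adding 4 each time.
Stream D: 1, 4, 9, 16. The squares 1², 2², 3², ….
Position 25 falls in stream A as its term 7, giving -20.

-20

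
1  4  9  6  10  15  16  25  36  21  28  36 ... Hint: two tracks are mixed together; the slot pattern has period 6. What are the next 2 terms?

Positions follow the repeating pattern AAABBB; grouping by letter gives 2 tracks.
Track A: 1, 4, 9, 16, 25, 36. Perfect squares starting at 1².
Track B: 6, 10, 15, 21, 28, 36. The triangular numbers T_3, T_4, ….
Position 13 → track A, term 7 = 49.
Position 14 falls in track A as its term 8, giving 64.

49, 64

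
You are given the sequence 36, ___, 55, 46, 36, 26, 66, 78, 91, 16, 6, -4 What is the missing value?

Reading positions in blocks of 6 reveals the pattern AAABBB — 2 tracks woven together.
Stream A: 36, ?, 55, 66, 78, 91 — triangular numbers n(n+1)/2 for n = 8, 9, ….
Stream B: 46, 36, 26, 16, 6, -4 — arithmetic with common difference −10.
Filling stream A at index 2 by its rule yields 45.

45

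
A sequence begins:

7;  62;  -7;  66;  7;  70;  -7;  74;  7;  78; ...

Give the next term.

-7

Split by position mod 2 into 2 tracks.
Track A: 7, -7, 7, -7, 7 — alternating ±7.
Track B: 62, 66, 70, 74, 78 — arithmetic with common difference +4.
Term 11 comes from track A (its 6th entry): -7.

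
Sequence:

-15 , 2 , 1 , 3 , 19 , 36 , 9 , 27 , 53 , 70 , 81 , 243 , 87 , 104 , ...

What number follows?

The slot pattern repeats as AABB (period 4), so there are 2 interleaved tracks.
Subsequence A: -15, 2, 19, 36, 53, 70, 87, 104. Linear: a_n = -32 + 17·n.
Subsequence B: 1, 3, 9, 27, 81, 243. Multiplying by 3 each time.
Position 15 → subsequence B, term 7 = 729.

729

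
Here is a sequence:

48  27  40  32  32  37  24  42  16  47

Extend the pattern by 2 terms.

Taking every 2nd term gives 2 separate tracks.
Subsequence A: 48, 40, 32, 24, 16 — arithmetic, step −8.
Subsequence B: 27, 32, 37, 42, 47 — arithmetic, step +5.
Term 11 comes from subsequence A (its 6th entry): 8.
The 12th slot belongs to subsequence B; its 6th term is 52.

8, 52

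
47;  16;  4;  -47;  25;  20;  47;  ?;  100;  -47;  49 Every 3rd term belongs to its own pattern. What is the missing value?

Split by position mod 3: positions 1, 4, 7, … form one track, and each other residue class forms its own.
Track A: 47, -47, 47, -47 — alternating ±47.
Track B: 16, 25, ?, 49 — consecutive squares n² from n = 4.
Track C: 4, 20, 100 — multiplying by 5 each time.
The gap is track B's term 3; the rule gives 36.

36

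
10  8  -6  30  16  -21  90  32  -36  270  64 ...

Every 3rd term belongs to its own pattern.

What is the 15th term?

Split by position mod 3 into 3 tracks.
Stream A: 10, 30, 90, 270. A geometric progression (common ratio 3).
Stream B: 8, 16, 32, 64. Successive powers of 2.
Stream C: -6, -21, -36. Arithmetic with common difference −15.
Position 15 falls in stream C as its term 5, giving -66.

-66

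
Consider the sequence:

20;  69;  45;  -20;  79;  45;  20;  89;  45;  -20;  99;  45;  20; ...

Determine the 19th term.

20

Split by position mod 3: positions 1, 4, 7, … form one track, and each other residue class forms its own.
Track A: 20, -20, 20, -20, 20. The oscillation 20·(−1)^(n+1).
Track B: 69, 79, 89, 99. Adding 10 each time.
Track C: 45, 45, 45, 45. The constant sequence 45.
Term 19 comes from track A (its 7th entry): 20.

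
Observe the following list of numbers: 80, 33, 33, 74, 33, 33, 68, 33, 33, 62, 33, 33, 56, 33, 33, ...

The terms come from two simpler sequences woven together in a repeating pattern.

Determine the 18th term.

33

The slot pattern repeats as ABB (period 3), so there are 2 interleaved tracks.
Subsequence A: 80, 74, 68, 62, 56. Arithmetic, step −6.
Subsequence B: 33, 33, 33, 33, 33, 33, 33, 33, 33, 33. The constant sequence 33.
Position 18 falls in subsequence B as its term 12, giving 33.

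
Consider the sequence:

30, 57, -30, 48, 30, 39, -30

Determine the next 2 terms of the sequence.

Odd-indexed and even-indexed terms follow separate rules.
Track A is 30, -30, 30, -30, which is the oscillation 30·(−1)^(n+1).
Track B is 57, 48, 39, which is linear: a_n = 66 − 9·n.
The 8th slot belongs to track B; its 4th term is 30.
Term 9 comes from track A (its 5th entry): 30.

30, 30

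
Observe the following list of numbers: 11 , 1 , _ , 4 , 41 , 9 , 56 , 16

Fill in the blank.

26

The terms cycle through 2 interleaved subsequences.
Stream A: 11, ?, 41, 56 — arithmetic with common difference +15.
Stream B: 1, 4, 9, 16 — perfect squares starting at 1².
Stream A's pattern makes the blank 26.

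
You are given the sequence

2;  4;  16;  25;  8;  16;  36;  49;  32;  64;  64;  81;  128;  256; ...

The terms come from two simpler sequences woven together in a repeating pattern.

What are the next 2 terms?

100, 121

Positions follow the repeating pattern AABB; grouping by letter gives 2 tracks.
Track A: 2, 4, 8, 16, 32, 64, 128, 256. Powers of 2.
Track B: 16, 25, 36, 49, 64, 81. The squares 4², 5², 6², ….
The 15th slot belongs to track B; its 7th term is 100.
Term 16 comes from track B (its 8th entry): 121.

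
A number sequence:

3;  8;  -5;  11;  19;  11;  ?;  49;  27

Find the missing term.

30

Positions follow the repeating pattern AAB; grouping by letter gives 2 tracks.
Stream A: 3, 8, 11, 19, ?, 49 (a Fibonacci-like recurrence a_n = a_{n-1} + a_{n-2}).
Stream B: -5, 11, 27 (arithmetic with common difference +16).
So the missing entry in stream A is 30.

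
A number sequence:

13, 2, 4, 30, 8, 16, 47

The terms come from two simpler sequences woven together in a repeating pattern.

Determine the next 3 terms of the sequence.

32, 64, 64

Positions follow the repeating pattern ABB; grouping by letter gives 2 tracks.
Subsequence A is 13, 30, 47, which is adding 17 each time.
Subsequence B is 2, 4, 8, 16, which is successive powers of 2.
Term 8 comes from subsequence B (its 5th entry): 32.
Position 9 falls in subsequence B as its term 6, giving 64.
Position 10 falls in subsequence A as its term 4, giving 64.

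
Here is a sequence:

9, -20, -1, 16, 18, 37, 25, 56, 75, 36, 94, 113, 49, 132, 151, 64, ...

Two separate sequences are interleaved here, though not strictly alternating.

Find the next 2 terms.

170, 189

Reading positions in blocks of 3 reveals the pattern ABB — 2 tracks woven together.
Track A: 9, 16, 25, 36, 49, 64. Perfect squares starting at 3².
Track B: -20, -1, 18, 37, 56, 75, 94, 113, 132, 151. Arithmetic, step +19.
Term 17 comes from track B (its 11th entry): 170.
Position 18 falls in track B as its term 12, giving 189.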